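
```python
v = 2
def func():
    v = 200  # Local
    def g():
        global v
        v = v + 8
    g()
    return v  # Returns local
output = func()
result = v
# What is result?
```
10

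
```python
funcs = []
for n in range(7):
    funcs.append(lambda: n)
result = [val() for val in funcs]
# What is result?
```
[6, 6, 6, 6, 6, 6, 6]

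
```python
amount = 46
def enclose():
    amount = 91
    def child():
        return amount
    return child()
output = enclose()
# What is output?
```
91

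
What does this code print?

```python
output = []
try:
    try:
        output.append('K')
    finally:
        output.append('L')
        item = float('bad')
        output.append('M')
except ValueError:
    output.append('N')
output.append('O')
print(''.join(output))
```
KLNO

Exception in inner finally caught by outer except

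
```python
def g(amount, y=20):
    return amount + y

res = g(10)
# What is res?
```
30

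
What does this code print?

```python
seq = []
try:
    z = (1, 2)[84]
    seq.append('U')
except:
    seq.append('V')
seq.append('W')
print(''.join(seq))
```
VW

Exception raised in try, caught by bare except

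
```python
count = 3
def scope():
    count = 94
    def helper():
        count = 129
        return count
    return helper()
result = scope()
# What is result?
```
129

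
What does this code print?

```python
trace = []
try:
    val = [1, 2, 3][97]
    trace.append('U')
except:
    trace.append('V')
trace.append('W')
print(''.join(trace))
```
VW

Exception raised in try, caught by bare except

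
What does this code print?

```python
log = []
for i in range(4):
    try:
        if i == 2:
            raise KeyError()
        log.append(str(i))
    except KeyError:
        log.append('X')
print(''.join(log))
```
01X3

Exception on i=2 caught, loop continues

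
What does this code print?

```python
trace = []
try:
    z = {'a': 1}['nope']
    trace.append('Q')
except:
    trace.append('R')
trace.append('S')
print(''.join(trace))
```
RS

Exception raised in try, caught by bare except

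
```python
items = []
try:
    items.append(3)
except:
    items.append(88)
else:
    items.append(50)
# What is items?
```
[3, 50]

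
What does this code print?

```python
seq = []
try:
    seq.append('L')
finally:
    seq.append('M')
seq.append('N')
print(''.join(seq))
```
LMN

try/finally without except, no exception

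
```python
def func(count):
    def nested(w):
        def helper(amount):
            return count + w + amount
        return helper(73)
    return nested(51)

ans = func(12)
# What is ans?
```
136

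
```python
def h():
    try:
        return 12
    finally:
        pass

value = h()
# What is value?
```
12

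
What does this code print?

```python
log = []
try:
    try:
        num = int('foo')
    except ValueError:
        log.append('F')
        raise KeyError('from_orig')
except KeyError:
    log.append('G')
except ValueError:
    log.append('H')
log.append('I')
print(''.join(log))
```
FGI

KeyError raised and caught, original ValueError not re-raised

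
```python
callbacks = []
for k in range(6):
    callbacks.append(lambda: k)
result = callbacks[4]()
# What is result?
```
5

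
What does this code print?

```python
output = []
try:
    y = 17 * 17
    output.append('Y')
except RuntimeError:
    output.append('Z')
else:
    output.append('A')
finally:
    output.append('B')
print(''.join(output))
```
YAB

else runs before finally when no exception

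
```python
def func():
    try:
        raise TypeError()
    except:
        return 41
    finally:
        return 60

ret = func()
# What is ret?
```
60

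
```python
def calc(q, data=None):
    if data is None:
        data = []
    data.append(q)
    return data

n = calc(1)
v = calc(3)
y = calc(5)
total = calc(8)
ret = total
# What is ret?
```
[8]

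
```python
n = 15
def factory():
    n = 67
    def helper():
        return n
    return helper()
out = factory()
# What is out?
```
67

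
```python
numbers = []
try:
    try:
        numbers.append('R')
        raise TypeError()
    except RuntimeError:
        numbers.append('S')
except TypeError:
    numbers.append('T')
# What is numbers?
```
['R', 'T']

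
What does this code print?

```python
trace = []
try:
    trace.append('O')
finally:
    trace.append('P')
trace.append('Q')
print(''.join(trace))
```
OPQ

try/finally without except, no exception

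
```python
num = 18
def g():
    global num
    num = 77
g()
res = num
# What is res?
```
77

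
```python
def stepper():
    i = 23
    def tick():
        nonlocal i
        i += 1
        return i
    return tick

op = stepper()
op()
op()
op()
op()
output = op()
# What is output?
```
28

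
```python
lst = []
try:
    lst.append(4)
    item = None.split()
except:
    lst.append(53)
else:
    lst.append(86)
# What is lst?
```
[4, 53]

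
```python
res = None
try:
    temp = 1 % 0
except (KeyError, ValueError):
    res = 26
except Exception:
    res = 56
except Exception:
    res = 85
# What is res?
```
56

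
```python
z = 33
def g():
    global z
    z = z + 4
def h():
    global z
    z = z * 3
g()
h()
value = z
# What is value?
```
111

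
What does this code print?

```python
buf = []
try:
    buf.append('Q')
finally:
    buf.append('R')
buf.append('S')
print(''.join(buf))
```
QRS

try/finally without except, no exception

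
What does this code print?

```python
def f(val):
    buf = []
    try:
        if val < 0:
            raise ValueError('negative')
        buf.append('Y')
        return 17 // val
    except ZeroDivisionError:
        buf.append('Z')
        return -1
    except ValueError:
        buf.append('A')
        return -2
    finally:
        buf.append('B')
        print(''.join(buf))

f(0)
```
YZB

val=0 causes ZeroDivisionError, caught, finally prints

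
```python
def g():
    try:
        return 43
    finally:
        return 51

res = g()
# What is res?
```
51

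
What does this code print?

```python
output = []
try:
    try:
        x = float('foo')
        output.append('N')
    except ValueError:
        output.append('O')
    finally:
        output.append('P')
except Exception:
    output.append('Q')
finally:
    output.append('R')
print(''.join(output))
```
OPR

Both finally blocks run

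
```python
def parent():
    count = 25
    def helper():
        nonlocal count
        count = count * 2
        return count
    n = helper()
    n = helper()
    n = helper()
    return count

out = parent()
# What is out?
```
200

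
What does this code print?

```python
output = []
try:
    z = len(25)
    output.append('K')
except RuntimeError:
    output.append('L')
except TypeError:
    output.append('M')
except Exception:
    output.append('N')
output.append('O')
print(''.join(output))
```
MO

TypeError matches before generic Exception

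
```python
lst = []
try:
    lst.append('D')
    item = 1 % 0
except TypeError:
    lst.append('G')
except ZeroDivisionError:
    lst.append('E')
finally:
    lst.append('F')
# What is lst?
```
['D', 'E', 'F']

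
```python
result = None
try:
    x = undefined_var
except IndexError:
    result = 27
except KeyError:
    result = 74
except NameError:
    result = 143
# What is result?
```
143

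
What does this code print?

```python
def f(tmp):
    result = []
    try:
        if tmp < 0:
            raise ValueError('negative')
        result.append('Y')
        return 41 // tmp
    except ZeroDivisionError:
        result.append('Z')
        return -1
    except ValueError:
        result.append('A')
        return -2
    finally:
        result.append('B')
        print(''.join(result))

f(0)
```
YZB

tmp=0 causes ZeroDivisionError, caught, finally prints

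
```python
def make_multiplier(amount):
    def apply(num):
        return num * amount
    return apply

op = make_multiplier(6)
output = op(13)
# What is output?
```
78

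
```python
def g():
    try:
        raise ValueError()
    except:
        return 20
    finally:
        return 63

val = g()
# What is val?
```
63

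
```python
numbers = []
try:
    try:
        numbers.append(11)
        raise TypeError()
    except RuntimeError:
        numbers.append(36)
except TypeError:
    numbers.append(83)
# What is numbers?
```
[11, 83]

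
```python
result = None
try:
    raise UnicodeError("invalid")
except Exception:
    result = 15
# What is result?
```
15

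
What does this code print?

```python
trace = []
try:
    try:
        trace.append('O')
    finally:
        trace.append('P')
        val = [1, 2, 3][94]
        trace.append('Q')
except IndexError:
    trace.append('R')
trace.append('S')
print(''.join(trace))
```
OPRS

Exception in inner finally caught by outer except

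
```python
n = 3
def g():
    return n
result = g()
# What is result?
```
3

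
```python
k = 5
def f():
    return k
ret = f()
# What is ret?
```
5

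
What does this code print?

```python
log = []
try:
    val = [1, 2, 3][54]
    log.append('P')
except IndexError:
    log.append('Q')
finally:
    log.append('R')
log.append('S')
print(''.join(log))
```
QRS

finally always runs, even after exception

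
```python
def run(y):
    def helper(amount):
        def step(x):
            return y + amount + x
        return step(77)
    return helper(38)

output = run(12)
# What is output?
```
127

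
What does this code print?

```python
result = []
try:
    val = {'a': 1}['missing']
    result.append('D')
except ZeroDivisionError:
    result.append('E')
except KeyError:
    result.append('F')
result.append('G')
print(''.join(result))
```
FG

KeyError is caught by its specific handler, not ZeroDivisionError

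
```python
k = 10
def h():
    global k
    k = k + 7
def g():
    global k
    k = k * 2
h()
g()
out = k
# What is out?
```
34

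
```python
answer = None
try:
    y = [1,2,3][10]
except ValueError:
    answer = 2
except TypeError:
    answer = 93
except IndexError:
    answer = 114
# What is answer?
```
114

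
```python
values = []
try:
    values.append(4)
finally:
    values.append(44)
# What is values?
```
[4, 44]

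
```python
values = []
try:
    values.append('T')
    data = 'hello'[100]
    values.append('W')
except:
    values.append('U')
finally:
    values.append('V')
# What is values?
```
['T', 'U', 'V']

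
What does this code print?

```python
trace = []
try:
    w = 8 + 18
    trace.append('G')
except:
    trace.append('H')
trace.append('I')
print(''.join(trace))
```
GI

No exception, try block completes normally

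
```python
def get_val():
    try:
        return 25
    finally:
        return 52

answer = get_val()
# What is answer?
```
52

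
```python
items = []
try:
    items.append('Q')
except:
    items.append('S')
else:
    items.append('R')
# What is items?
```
['Q', 'R']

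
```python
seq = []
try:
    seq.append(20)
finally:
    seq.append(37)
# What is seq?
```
[20, 37]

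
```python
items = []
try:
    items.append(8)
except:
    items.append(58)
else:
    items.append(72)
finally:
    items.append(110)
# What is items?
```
[8, 72, 110]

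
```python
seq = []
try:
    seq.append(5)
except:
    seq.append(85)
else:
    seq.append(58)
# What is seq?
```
[5, 58]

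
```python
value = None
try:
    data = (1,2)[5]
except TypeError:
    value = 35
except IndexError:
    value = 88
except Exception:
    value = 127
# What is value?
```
88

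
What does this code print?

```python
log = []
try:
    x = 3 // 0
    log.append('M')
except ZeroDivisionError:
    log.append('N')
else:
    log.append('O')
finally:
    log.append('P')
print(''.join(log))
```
NP

Exception: except runs, else skipped, finally runs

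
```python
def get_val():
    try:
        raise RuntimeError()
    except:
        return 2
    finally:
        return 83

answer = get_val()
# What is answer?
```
83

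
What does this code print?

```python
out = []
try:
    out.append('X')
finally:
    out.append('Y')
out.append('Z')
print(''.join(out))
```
XYZ

try/finally without except, no exception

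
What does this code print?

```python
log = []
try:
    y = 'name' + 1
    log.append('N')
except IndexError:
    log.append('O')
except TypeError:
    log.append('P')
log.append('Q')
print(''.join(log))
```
PQ

TypeError is caught by its specific handler, not IndexError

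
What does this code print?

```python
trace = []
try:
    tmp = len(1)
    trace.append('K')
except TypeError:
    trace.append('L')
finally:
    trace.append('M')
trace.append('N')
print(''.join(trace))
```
LMN

finally always runs, even after exception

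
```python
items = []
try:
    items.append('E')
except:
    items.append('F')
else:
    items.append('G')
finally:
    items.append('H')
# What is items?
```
['E', 'G', 'H']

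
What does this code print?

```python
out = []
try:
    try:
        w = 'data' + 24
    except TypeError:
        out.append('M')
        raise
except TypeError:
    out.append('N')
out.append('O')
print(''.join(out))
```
MNO

raise without argument re-raises current exception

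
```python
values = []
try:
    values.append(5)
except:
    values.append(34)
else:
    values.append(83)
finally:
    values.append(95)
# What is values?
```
[5, 83, 95]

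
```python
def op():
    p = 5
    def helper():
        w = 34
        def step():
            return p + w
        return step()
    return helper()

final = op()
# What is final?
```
39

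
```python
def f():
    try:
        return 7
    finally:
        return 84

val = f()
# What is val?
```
84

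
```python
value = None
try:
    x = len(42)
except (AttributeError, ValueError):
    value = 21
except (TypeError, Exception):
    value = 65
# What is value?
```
65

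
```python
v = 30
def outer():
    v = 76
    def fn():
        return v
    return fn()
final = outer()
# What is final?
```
76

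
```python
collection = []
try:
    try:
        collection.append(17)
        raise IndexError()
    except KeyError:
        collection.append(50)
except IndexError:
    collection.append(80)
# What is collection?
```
[17, 80]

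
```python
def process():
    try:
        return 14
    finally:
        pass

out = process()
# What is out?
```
14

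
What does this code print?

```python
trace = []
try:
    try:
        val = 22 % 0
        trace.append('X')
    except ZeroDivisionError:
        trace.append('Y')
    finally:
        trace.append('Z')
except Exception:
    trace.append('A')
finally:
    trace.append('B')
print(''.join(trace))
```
YZB

Both finally blocks run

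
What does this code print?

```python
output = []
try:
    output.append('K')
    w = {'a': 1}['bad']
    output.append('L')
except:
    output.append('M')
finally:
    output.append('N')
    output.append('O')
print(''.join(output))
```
KMNO

Code before exception runs, then except, then all of finally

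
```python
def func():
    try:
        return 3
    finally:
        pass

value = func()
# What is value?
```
3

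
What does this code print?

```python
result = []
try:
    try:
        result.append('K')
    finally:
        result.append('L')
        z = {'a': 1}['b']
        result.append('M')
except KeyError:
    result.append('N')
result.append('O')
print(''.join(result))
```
KLNO

Exception in inner finally caught by outer except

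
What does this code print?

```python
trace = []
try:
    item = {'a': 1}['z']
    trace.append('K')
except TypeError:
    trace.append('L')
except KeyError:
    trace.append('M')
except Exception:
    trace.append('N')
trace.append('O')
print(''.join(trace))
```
MO

KeyError matches before generic Exception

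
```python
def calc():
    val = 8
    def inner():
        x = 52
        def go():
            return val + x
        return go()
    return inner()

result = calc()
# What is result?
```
60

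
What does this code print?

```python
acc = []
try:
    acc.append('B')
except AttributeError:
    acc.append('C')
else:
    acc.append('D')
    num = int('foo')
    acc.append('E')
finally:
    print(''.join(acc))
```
BD

Try succeeds, else appends 'D', ValueError in else is uncaught, finally prints before exception propagates ('E' never appended)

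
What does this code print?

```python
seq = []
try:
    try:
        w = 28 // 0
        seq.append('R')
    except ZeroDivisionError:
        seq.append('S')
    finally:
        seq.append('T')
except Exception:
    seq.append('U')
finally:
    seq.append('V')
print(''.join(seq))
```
STV

Both finally blocks run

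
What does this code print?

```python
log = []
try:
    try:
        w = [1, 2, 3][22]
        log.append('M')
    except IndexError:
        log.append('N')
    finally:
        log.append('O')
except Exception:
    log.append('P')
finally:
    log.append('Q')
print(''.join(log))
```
NOQ

Both finally blocks run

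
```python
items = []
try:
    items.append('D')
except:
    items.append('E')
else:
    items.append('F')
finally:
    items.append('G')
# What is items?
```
['D', 'F', 'G']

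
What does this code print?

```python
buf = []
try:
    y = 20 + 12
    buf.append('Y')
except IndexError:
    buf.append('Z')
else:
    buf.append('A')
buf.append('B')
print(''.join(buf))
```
YAB

else block runs when no exception occurs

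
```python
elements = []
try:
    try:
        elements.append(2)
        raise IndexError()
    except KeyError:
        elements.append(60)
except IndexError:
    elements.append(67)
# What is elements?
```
[2, 67]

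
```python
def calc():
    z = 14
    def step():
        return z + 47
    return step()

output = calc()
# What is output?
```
61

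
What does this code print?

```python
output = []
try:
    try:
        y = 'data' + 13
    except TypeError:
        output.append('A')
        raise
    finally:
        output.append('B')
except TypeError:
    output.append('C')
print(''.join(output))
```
ABC

finally runs before re-raised exception propagates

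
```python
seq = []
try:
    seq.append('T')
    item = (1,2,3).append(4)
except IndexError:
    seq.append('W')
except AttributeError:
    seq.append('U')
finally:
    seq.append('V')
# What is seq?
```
['T', 'U', 'V']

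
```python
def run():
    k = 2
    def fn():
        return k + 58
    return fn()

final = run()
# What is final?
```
60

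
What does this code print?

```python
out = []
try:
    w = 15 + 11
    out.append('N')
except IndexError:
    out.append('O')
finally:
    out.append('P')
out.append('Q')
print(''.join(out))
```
NPQ

finally runs after normal execution too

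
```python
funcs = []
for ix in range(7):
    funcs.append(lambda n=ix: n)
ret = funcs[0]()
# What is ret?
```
0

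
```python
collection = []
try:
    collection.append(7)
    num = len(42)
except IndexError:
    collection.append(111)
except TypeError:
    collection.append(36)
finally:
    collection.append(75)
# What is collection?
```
[7, 36, 75]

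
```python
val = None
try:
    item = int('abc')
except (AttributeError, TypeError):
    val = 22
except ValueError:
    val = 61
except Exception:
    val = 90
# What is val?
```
61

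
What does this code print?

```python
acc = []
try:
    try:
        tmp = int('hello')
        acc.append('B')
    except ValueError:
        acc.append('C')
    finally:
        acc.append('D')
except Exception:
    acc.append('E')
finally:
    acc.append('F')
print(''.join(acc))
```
CDF

Both finally blocks run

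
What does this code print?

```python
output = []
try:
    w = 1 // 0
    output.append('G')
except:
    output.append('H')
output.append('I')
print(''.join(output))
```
HI

Exception raised in try, caught by bare except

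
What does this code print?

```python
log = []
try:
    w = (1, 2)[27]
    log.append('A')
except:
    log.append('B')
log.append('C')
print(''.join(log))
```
BC

Exception raised in try, caught by bare except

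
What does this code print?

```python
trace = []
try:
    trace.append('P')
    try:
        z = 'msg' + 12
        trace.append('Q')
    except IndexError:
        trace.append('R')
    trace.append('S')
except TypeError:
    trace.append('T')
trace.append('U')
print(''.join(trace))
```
PTU

Inner handler doesn't match, propagates to outer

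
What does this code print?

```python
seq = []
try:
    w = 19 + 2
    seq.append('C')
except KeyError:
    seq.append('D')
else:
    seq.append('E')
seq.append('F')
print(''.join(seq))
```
CEF

else block runs when no exception occurs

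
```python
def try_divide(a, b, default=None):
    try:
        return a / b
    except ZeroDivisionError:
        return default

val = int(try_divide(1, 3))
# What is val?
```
0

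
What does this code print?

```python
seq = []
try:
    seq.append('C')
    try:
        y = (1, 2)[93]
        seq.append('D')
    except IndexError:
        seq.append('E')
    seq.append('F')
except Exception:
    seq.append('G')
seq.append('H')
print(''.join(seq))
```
CEFH

Inner exception caught by inner handler, outer continues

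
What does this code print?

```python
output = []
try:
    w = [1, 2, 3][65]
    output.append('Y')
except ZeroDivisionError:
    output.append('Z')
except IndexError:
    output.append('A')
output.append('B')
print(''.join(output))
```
AB

IndexError is caught by its specific handler, not ZeroDivisionError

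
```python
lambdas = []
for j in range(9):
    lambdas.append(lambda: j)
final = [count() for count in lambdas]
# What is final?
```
[8, 8, 8, 8, 8, 8, 8, 8, 8]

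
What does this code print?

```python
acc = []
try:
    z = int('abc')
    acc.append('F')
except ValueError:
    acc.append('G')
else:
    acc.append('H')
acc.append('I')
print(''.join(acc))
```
GI

else block skipped when exception is caught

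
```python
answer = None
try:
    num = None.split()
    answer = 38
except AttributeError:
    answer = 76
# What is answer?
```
76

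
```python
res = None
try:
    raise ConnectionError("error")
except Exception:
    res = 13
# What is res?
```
13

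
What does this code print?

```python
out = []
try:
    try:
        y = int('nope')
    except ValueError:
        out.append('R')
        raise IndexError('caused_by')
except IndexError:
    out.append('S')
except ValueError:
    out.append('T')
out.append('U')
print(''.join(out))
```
RSU

IndexError raised and caught, original ValueError not re-raised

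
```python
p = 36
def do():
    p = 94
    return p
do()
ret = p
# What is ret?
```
36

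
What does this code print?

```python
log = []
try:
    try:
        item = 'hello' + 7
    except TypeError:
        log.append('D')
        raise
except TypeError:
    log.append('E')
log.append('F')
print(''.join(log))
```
DEF

raise without argument re-raises current exception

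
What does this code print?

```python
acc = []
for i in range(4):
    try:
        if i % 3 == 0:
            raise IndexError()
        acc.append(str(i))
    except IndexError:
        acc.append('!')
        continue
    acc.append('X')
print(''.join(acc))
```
!1X2X!

continue in except skips rest of loop body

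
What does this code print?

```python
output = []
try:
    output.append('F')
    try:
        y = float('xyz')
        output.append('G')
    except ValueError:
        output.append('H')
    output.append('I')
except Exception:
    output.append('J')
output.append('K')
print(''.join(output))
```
FHIK

Inner exception caught by inner handler, outer continues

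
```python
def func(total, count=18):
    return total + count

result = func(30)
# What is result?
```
48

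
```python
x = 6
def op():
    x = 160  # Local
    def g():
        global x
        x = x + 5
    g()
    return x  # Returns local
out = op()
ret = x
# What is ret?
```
11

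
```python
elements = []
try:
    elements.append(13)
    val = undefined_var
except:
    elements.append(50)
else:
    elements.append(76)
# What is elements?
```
[13, 50]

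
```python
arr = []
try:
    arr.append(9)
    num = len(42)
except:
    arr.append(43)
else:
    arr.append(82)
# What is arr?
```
[9, 43]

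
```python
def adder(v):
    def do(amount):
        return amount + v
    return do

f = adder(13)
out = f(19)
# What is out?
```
32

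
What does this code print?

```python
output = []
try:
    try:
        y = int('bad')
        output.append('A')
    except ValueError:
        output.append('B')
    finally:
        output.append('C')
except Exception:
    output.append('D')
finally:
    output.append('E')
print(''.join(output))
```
BCE

Both finally blocks run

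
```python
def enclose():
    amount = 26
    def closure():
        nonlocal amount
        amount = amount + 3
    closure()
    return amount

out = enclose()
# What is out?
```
29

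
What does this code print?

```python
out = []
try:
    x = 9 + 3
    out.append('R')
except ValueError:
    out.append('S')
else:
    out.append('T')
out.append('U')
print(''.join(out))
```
RTU

else block runs when no exception occurs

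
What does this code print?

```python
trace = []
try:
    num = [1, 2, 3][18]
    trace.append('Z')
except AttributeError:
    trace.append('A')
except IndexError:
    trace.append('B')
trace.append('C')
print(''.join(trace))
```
BC

IndexError is caught by its specific handler, not AttributeError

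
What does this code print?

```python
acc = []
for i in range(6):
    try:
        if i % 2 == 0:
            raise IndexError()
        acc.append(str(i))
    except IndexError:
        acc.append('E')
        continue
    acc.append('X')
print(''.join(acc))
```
E1XE3XE5X

continue in except skips rest of loop body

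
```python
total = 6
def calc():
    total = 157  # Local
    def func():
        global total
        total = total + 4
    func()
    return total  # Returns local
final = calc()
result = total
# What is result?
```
10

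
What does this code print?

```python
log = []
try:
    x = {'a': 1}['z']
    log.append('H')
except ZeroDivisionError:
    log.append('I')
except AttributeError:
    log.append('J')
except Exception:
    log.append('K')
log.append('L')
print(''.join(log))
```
KL

KeyError not specifically caught, falls to Exception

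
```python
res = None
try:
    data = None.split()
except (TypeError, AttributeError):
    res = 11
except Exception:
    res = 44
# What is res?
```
11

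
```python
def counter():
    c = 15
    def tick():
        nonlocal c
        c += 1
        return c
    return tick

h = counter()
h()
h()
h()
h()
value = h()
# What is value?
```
20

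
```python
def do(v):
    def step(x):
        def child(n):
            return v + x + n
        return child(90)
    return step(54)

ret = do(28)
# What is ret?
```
172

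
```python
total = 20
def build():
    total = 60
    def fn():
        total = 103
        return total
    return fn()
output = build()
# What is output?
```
103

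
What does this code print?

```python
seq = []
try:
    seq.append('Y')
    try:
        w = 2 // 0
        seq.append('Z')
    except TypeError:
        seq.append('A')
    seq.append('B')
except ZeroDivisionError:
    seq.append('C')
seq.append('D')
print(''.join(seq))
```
YCD

Inner handler doesn't match, propagates to outer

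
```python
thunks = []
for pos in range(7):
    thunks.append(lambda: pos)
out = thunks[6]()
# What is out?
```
6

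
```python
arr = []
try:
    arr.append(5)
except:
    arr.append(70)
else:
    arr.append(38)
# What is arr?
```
[5, 38]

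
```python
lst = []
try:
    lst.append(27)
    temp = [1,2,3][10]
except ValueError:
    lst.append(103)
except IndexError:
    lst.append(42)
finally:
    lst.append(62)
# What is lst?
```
[27, 42, 62]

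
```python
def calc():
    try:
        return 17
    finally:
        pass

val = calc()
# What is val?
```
17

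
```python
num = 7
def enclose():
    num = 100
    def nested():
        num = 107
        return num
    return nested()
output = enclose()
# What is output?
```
107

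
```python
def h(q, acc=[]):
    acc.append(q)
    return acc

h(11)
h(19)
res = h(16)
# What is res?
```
[11, 19, 16]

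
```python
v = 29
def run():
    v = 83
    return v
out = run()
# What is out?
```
83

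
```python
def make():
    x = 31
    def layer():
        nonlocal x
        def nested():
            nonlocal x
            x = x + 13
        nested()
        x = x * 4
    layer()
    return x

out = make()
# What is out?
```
176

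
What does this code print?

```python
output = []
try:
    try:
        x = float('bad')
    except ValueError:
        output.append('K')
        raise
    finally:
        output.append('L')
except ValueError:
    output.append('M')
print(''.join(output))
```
KLM

finally runs before re-raised exception propagates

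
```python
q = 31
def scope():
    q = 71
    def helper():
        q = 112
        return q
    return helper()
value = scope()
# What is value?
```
112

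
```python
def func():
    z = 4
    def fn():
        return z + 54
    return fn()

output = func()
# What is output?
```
58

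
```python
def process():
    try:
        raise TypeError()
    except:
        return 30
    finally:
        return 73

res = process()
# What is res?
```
73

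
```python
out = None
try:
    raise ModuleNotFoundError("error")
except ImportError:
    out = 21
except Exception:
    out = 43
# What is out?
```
21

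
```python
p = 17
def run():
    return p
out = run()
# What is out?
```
17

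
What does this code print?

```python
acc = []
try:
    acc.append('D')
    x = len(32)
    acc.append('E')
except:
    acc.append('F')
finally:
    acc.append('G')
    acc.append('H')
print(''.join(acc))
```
DFGH

Code before exception runs, then except, then all of finally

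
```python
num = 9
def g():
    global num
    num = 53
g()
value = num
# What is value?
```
53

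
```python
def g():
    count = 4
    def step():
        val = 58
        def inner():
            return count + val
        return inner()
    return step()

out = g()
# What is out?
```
62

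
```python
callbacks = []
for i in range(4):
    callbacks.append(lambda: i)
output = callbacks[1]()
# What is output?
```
3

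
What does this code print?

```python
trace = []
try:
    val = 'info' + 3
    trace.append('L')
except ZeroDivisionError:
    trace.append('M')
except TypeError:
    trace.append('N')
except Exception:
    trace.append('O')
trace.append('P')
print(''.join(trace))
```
NP

TypeError matches before generic Exception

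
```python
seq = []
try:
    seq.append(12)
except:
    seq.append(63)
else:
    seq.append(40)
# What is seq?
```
[12, 40]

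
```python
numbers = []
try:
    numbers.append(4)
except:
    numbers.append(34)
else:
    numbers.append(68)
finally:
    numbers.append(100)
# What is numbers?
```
[4, 68, 100]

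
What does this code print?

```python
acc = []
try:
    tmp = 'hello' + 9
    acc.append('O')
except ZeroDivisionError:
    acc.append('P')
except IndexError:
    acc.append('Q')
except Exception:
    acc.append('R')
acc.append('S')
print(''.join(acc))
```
RS

TypeError not specifically caught, falls to Exception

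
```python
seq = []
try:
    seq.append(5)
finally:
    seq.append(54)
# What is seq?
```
[5, 54]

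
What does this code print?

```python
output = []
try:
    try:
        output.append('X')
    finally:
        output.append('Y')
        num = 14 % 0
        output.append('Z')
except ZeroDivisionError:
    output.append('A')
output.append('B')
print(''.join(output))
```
XYAB

Exception in inner finally caught by outer except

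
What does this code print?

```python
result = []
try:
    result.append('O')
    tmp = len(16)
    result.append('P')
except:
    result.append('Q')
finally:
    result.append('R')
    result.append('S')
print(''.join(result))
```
OQRS

Code before exception runs, then except, then all of finally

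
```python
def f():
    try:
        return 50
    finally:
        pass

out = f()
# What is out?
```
50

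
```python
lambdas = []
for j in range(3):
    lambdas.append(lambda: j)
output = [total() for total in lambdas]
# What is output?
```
[2, 2, 2]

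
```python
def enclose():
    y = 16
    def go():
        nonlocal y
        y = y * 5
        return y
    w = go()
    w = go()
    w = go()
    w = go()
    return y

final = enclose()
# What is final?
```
10000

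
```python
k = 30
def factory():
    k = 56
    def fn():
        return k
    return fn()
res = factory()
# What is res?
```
56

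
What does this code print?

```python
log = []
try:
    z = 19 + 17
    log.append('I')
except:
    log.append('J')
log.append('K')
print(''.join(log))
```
IK

No exception, try block completes normally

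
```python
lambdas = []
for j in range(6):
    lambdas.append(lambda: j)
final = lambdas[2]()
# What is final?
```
5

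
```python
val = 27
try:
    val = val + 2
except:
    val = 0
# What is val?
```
29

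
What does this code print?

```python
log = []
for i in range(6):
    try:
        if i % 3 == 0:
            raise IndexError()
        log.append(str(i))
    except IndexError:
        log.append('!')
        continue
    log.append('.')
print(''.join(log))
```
!1.2.!4.5.

continue in except skips rest of loop body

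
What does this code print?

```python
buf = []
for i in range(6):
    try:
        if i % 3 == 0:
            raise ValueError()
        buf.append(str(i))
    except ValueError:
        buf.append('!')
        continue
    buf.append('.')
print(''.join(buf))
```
!1.2.!4.5.

continue in except skips rest of loop body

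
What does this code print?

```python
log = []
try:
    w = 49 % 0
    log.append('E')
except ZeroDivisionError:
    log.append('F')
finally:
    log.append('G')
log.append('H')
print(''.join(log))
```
FGH

finally always runs, even after exception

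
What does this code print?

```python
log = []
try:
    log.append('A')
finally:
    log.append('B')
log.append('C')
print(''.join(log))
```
ABC

try/finally without except, no exception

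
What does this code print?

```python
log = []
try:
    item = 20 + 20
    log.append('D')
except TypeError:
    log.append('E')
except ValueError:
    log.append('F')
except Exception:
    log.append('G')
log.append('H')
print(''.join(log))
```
DH

No exception, try block completes normally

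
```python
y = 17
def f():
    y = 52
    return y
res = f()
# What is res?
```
52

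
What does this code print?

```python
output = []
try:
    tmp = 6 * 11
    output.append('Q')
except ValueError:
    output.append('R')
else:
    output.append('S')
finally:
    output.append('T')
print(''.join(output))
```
QST

else runs before finally when no exception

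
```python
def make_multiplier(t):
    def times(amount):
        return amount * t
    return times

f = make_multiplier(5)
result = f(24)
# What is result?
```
120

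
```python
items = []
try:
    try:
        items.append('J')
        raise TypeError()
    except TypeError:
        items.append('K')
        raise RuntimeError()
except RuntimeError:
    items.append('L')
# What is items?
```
['J', 'K', 'L']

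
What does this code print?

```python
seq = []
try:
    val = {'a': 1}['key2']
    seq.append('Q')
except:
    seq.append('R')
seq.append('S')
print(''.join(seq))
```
RS

Exception raised in try, caught by bare except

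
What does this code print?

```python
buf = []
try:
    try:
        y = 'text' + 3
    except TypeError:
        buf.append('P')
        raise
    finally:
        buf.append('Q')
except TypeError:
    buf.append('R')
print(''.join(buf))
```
PQR

finally runs before re-raised exception propagates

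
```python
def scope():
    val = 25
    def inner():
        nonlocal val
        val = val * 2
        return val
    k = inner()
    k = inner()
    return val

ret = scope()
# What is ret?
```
100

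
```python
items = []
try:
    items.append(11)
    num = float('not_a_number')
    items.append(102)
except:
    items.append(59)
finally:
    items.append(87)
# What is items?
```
[11, 59, 87]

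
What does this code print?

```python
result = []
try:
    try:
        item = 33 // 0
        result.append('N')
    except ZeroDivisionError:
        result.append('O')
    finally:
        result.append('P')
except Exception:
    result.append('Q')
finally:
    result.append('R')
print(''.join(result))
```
OPR

Both finally blocks run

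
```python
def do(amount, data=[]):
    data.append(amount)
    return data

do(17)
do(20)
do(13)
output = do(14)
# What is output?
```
[17, 20, 13, 14]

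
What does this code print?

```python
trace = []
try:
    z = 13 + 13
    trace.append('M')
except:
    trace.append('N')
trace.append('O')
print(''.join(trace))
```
MO

No exception, try block completes normally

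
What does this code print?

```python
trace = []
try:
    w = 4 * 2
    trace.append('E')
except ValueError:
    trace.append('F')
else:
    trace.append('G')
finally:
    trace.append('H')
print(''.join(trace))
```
EGH

else runs before finally when no exception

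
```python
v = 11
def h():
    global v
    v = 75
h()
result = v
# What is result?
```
75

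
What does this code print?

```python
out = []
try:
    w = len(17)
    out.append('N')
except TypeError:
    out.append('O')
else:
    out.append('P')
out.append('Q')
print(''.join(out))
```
OQ

else block skipped when exception is caught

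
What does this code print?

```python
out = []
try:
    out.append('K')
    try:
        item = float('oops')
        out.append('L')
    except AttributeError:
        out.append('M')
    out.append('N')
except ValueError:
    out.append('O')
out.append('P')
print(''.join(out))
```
KOP

Inner handler doesn't match, propagates to outer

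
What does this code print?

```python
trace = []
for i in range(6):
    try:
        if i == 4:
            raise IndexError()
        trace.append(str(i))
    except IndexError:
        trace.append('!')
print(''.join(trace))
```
0123!5

Exception on i=4 caught, loop continues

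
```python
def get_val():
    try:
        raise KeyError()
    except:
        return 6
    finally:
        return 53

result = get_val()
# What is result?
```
53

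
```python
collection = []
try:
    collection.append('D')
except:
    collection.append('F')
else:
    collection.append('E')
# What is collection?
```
['D', 'E']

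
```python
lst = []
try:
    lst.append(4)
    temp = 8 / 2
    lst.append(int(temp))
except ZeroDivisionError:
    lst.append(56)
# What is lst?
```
[4, 4]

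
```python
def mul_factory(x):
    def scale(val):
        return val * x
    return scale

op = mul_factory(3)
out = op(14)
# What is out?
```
42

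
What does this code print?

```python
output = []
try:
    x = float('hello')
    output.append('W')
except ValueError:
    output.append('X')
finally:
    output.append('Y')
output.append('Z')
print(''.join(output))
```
XYZ

finally always runs, even after exception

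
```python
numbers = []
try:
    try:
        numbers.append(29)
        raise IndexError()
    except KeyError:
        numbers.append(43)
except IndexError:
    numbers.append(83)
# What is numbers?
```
[29, 83]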